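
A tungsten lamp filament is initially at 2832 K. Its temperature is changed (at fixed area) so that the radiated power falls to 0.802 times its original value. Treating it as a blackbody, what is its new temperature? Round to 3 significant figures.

P ∝ T⁴, so T₂/T₁ = (P₂/P₁)^(1/4) = (0.802)^(1/4) = 0.946332.
T₂ = 2832 × 0.946332 = 2.68×10³ K.

T₂ ≈ 2.68×10³ K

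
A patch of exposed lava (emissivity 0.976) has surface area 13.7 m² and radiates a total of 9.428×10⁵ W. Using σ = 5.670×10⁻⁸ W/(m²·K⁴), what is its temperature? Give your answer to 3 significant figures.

T ≈ 1.06×10³ K

Area A = 13.7 m².
P = εσAT⁴ ⇒ T = (P/(εσA))^(1/4) = (9.428×10⁵/(0.976×5.670×10⁻⁸×13.7))^(1/4) = 1.06×10³ K.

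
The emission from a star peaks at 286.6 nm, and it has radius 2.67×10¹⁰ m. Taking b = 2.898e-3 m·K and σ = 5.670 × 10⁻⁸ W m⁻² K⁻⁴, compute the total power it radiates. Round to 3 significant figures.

Wien's law: T = b/λ_max = 2.898×10⁻³/2.866×10⁻⁷ = 10111.7 K.
Surface area A = 4πR² = 4π(2.67×10¹⁰ m)² = 8.95844×10²¹ m².
Then P = σAT⁴ = 5.670×10⁻⁸×8.95844×10²¹×(10111.7)⁴ = 5.31×10³⁰ W.

P ≈ 5.31×10³⁰ W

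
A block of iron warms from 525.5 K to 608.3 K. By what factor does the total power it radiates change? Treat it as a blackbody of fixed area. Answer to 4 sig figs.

P₂/P₁ ≈ 1.795

P ∝ T⁴, so P₂/P₁ = (T₂/T₁)⁴ = (608.3/525.5)⁴ = (1.15756)⁴ = 1.795.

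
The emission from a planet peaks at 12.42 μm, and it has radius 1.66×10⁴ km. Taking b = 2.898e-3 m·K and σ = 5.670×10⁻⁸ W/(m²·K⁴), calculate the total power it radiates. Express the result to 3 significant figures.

P ≈ 5.82×10¹⁷ W

Wien's law: T = b/λ_max = 2.898×10⁻³/1.242×10⁻⁵ = 233.333 K.
Surface area A = 4πR² = 4π(1.66×10⁷ m)² = 3.46279×10¹⁵ m².
Then P = σAT⁴ = 5.670×10⁻⁸×3.46279×10¹⁵×(233.333)⁴ = 5.82×10¹⁷ W.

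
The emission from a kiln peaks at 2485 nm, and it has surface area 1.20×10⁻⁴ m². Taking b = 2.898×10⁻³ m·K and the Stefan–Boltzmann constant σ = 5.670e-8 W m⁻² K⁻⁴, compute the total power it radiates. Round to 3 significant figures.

P ≈ 12.6 W

Wien's law: T = b/λ_max = 2.898×10⁻³/2.485×10⁻⁶ = 1166.20 K.
Area A = 1.20×10⁻⁴ m².
Then P = σAT⁴ = 5.670×10⁻⁸×1.20×10⁻⁴×(1166.20)⁴ = 12.6 W.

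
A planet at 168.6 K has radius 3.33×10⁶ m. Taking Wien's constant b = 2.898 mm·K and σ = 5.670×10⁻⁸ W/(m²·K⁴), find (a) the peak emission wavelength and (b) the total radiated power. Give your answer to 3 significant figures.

(a) λ_max = b/T = 2.898×10⁻³/168.6 = 1.719×10⁻⁵ m = 17.2 μm.
Surface area A = 4πR² = 4π(3.33×10⁶ m)² = 1.39347×10¹⁴ m².
(b) P = σAT⁴ = 5.670×10⁻⁸×1.39347×10¹⁴×(168.6)⁴ = 6.38×10¹⁵ W.

λ_max ≈ 17.2 μm; P ≈ 6.38×10¹⁵ W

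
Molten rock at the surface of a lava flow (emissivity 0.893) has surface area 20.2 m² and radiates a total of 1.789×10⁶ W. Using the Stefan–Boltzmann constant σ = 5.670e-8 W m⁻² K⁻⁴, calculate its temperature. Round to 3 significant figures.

T ≈ 1.15×10³ K

Area A = 20.2 m².
P = εσAT⁴ ⇒ T = (P/(εσA))^(1/4) = (1.789×10⁶/(0.893×5.670×10⁻⁸×20.2))^(1/4) = 1.15×10³ K.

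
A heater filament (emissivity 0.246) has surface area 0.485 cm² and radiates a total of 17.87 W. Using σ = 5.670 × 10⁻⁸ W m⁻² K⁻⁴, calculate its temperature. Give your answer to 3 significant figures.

Area A = 0.485 cm² = 4.85×10⁻⁵ m².
P = εσAT⁴ ⇒ T = (P/(εσA))^(1/4) = (17.87/(0.246×5.670×10⁻⁸×4.85×10⁻⁵))^(1/4) = 2.27×10³ K.

T ≈ 2.27×10³ K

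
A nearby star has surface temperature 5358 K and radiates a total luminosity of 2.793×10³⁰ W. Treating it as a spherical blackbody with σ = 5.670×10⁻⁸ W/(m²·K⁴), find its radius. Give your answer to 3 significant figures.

R ≈ 6.90×10¹⁰ m

L = 4πR²σT⁴ ⇒ R = √(L/(4πσT⁴)).
σT⁴ = 4.67298×10⁷ W/m², so R = √(2.793×10³⁰/(4π×4.67298×10⁷)) = 6.90×10¹⁰ m.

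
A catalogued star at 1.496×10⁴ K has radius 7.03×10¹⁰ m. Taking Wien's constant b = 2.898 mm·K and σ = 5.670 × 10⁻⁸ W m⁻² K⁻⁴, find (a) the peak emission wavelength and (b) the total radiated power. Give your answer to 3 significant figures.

λ_max ≈ 194 nm; P ≈ 1.76×10³² W

(a) λ_max = b/T = 2.898×10⁻³/1.496×10⁴ = 1.937×10⁻⁷ m = 194 nm.
Surface area A = 4πR² = 4π(7.03×10¹⁰ m)² = 6.21041×10²² m².
(b) P = σAT⁴ = 5.670×10⁻⁸×6.21041×10²²×(1.496×10⁴)⁴ = 1.76×10³² W.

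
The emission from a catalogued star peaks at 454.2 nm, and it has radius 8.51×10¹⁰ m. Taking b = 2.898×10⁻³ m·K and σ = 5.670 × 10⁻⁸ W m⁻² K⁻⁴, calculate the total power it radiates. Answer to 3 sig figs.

Wien's law: T = b/λ_max = 2.898×10⁻³/4.542×10⁻⁷ = 6380.45 K.
Surface area A = 4πR² = 4π(8.51×10¹⁰ m)² = 9.10058×10²² m².
Then P = σAT⁴ = 5.670×10⁻⁸×9.10058×10²²×(6380.45)⁴ = 8.55×10³⁰ W.

P ≈ 8.55×10³⁰ W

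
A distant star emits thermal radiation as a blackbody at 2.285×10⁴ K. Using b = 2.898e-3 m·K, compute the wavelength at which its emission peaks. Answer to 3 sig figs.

Wien's displacement law: λ_max = b/T = (2.898×10⁻³ m·K)/(2.285×10⁴ K) = 1.268×10⁻⁷ m.
That is 127 nm, in the ultraviolet range.

λ_max ≈ 127 nm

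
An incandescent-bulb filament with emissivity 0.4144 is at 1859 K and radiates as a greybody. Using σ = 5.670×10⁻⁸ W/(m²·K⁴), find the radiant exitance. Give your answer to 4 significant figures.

Stefan–Boltzmann: I = εσT⁴ = 0.4144 × 5.670×10⁻⁸ × (1859)⁴ = 2.806×10⁵ W/m².

I ≈ 2.806×10⁵ W/m²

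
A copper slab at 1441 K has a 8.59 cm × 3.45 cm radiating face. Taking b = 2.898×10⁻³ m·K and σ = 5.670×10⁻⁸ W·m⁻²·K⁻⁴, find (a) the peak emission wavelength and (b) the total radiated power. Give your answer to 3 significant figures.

(a) λ_max = b/T = 2.898×10⁻³/1441 = 2.011×10⁻⁶ m = 2.01 μm.
Area A = 0.0859 × 0.0345 = 2.96355×10⁻³ m².
(b) P = σAT⁴ = 5.670×10⁻⁸×2.96355×10⁻³×(1441)⁴ = 725 W.

λ_max ≈ 2.01 μm; P ≈ 725 W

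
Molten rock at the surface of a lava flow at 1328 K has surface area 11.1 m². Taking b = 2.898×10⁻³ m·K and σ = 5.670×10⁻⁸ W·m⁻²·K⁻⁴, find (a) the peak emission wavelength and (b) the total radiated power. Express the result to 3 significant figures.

(a) λ_max = b/T = 2.898×10⁻³/1328 = 2.182×10⁻⁶ m = 2.18×10³ nm.
Area A = 11.1 m².
(b) P = σAT⁴ = 5.670×10⁻⁸×11.1×(1328)⁴ = 1.96×10⁶ W.

λ_max ≈ 2.18×10³ nm; P ≈ 1.96×10⁶ W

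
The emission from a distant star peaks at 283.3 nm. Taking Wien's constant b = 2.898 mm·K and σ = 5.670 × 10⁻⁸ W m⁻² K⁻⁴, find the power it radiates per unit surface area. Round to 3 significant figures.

Wien's law: T = b/λ_max = 2.898×10⁻³/2.833×10⁻⁷ = 10229.4 K.
Then I = σT⁴ = 5.670×10⁻⁸×(10229.4)⁴ = 6.21×10⁸ W/m².

I ≈ 6.21×10⁸ W/m²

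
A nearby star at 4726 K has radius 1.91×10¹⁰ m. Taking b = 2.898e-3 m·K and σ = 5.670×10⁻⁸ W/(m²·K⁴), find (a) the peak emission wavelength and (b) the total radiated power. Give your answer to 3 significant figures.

(a) λ_max = b/T = 2.898×10⁻³/4726 = 6.132×10⁻⁷ m = 0.613 μm.
Surface area A = 4πR² = 4π(1.91×10¹⁰ m)² = 4.58434×10²¹ m².
(b) P = σAT⁴ = 5.670×10⁻⁸×4.58434×10²¹×(4726)⁴ = 1.30×10²⁹ W.

λ_max ≈ 0.613 μm; P ≈ 1.30×10²⁹ W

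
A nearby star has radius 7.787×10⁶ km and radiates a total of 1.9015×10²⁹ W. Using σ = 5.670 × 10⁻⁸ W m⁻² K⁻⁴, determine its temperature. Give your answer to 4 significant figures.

T ≈ 8145 K

Surface area A = 4πR² = 4π(7.787×10⁹ m)² = 7.61992×10²⁰ m².
P = σAT⁴ ⇒ T = (P/(σA))^(1/4) = (1.9015×10²⁹/(5.670×10⁻⁸×7.61992×10²⁰))^(1/4) = 8145 K.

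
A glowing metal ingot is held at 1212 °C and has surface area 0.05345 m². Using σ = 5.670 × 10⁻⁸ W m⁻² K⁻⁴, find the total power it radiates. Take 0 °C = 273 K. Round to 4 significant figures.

P ≈ 1.474×10⁴ W

T = 1212 °C + 273 = 1485 K.
Area A = 0.05345 m².
P = σAT⁴ = 5.670×10⁻⁸ × 0.05345 × (1485)⁴ = 1.474×10⁴ W.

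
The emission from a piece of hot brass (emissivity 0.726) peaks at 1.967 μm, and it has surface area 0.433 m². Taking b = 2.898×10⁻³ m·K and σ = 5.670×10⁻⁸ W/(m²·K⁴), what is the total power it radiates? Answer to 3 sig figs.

P ≈ 8.40×10⁴ W

Wien's law: T = b/λ_max = 2.898×10⁻³/1.967×10⁻⁶ = 1473.31 K.
Area A = 0.433 m².
Then P = εσAT⁴ = 0.726×5.670×10⁻⁸×0.433×(1473.31)⁴ = 8.40×10⁴ W.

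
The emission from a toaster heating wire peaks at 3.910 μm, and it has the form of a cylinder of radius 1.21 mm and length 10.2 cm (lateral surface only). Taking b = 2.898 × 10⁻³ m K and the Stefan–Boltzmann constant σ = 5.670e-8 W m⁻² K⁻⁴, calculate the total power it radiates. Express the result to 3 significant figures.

Wien's law: T = b/λ_max = 2.898×10⁻³/3.910×10⁻⁶ = 741.176 K.
Lateral area A = 2πrL = 2π×1.21×10⁻³×0.102 = 7.75471×10⁻⁴ m².
Then P = σAT⁴ = 5.670×10⁻⁸×7.75471×10⁻⁴×(741.176)⁴ = 13.3 W.

P ≈ 13.3 W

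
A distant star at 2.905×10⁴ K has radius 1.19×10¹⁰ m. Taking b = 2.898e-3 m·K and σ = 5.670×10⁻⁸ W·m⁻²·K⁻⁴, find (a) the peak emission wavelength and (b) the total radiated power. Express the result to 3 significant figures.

λ_max ≈ 99.8 nm; P ≈ 7.19×10³¹ W

(a) λ_max = b/T = 2.898×10⁻³/2.905×10⁴ = 9.976×10⁻⁸ m = 99.8 nm.
Surface area A = 4πR² = 4π(1.19×10¹⁰ m)² = 1.77952×10²¹ m².
(b) P = σAT⁴ = 5.670×10⁻⁸×1.77952×10²¹×(2.905×10⁴)⁴ = 7.19×10³¹ W.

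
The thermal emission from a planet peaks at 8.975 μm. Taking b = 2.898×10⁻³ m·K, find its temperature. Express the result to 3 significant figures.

T ≈ 323 K

Wien's law gives T = b/λ_max = (2.898×10⁻³ m·K)/(8.975×10⁻⁶ m) = 323 K.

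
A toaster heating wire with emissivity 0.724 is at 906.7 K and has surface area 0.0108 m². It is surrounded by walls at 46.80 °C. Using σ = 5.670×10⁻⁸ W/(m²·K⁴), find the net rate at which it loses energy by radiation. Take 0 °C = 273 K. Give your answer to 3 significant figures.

Net loss ≈ 295 W

Surroundings: T = 46.80 °C + 273 = 319.80 K.
Area A = 0.0108 m².
Net radiated power P_net = εσA(T⁴ − T₀⁴) = 0.724×5.670×10⁻⁸×0.0108×(906.7⁴ − 319.80⁴).
T⁴ − T₀⁴ = 6.75856×10¹¹ − 1.04596×10¹⁰ = 6.65396×10¹¹ K⁴, so P_net = 295 W.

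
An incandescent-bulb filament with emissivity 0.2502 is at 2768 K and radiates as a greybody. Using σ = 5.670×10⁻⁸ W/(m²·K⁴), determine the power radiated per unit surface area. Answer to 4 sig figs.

I ≈ 8.328×10⁵ W/m²

Stefan–Boltzmann: I = εσT⁴ = 0.2502 × 5.670×10⁻⁸ × (2768)⁴ = 8.328×10⁵ W/m².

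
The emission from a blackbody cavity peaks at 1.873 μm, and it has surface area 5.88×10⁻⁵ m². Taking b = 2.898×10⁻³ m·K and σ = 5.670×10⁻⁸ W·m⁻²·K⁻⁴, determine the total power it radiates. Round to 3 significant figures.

Wien's law: T = b/λ_max = 2.898×10⁻³/1.873×10⁻⁶ = 1547.25 K.
Area A = 5.88×10⁻⁵ m².
Then P = σAT⁴ = 5.670×10⁻⁸×5.88×10⁻⁵×(1547.25)⁴ = 19.1 W.

P ≈ 19.1 W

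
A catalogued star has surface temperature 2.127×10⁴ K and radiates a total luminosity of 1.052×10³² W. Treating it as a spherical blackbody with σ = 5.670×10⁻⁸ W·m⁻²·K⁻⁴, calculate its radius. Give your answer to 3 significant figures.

L = 4πR²σT⁴ ⇒ R = √(L/(4πσT⁴)).
σT⁴ = 1.16052×10¹⁰ W/m², so R = √(1.052×10³²/(4π×1.16052×10¹⁰)) = 2.69×10¹⁰ m.

R ≈ 2.69×10¹⁰ m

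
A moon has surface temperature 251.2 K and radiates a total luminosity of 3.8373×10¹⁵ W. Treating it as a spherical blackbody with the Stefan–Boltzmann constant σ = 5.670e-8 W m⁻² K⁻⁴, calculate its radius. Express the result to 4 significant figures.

L = 4πR²σT⁴ ⇒ R = √(L/(4πσT⁴)).
σT⁴ = 225.768 W/m², so R = √(3.8373×10¹⁵/(4π×225.768)) = 1.163×10⁶ m.

R ≈ 1.163×10⁶ m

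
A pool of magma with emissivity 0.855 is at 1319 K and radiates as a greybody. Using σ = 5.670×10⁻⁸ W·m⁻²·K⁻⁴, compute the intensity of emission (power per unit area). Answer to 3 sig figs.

I ≈ 1.47×10⁵ W/m²

Stefan–Boltzmann: I = εσT⁴ = 0.855 × 5.670×10⁻⁸ × (1319)⁴ = 1.47×10⁵ W/m².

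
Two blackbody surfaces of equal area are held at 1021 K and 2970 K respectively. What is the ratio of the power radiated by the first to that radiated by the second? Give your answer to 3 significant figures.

With equal areas, P₁/P₂ = (T₁/T₂)⁴ = (1021/2970)⁴ = 0.0140.

P₁/P₂ ≈ 0.0140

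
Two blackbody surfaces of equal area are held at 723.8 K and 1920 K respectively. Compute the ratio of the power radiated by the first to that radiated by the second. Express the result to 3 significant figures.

P₁/P₂ ≈ 0.0202

With equal areas, P₁/P₂ = (T₁/T₂)⁴ = (723.8/1920)⁴ = 0.0202.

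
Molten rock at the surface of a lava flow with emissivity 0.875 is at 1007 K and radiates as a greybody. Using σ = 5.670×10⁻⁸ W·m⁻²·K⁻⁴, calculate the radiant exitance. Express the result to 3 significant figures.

Stefan–Boltzmann: I = εσT⁴ = 0.875 × 5.670×10⁻⁸ × (1007)⁴ = 5.10×10⁴ W/m².

I ≈ 5.10×10⁴ W/m²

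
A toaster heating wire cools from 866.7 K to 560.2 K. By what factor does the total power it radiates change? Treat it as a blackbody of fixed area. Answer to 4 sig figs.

P ∝ T⁴, so P₂/P₁ = (T₂/T₁)⁴ = (560.2/866.7)⁴ = (0.646360)⁴ = 0.1745.

P₂/P₁ ≈ 0.1745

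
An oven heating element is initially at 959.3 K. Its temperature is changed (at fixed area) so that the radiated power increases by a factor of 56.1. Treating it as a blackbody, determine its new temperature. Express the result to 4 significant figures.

P ∝ T⁴, so T₂/T₁ = (P₂/P₁)^(1/4) = (56.1)^(1/4) = 2.73679.
T₂ = 959.3 × 2.73679 = 2625 K.

T₂ ≈ 2625 K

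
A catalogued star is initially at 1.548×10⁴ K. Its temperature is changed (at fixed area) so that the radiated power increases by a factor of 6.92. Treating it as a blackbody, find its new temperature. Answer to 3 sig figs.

T₂ ≈ 2.51×10⁴ K

P ∝ T⁴, so T₂/T₁ = (P₂/P₁)^(1/4) = (6.92)^(1/4) = 1.62191.
T₂ = 1.548×10⁴ × 1.62191 = 2.51×10⁴ K.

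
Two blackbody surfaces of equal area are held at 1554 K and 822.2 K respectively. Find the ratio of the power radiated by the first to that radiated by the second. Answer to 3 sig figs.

P₁/P₂ ≈ 12.8

With equal areas, P₁/P₂ = (T₁/T₂)⁴ = (1554/822.2)⁴ = 12.8.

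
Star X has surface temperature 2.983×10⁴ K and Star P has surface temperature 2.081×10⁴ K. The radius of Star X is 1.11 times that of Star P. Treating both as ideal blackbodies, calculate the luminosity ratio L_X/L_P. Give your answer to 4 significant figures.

L ∝ R²T⁴, so L_X/L_P = (R_X/R_P)²(T_X/T_P)⁴ = (1.11)² × (2.983×10⁴/2.081×10⁴)⁴ = 1.2321 × 4.22206 = 5.202.

L_X/L_P ≈ 5.202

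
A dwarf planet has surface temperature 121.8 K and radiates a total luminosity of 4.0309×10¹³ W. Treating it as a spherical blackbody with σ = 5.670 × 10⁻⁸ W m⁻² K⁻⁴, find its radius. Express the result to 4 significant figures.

R ≈ 5.070×10⁵ m

L = 4πR²σT⁴ ⇒ R = √(L/(4πσT⁴)).
σT⁴ = 12.4788 W/m², so R = √(4.0309×10¹³/(4π×12.4788)) = 5.070×10⁵ m.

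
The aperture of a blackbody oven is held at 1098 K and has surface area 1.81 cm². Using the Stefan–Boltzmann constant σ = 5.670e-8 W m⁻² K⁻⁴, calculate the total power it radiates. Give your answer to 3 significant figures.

Area A = 1.81 cm² = 1.81×10⁻⁴ m².
P = σAT⁴ = 5.670×10⁻⁸ × 1.81×10⁻⁴ × (1098)⁴ = 14.9 W.

P ≈ 14.9 W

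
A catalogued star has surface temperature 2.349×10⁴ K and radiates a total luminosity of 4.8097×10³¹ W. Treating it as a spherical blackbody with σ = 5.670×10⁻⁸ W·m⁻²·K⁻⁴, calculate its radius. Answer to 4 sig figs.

R ≈ 1.489×10¹⁰ m

L = 4πR²σT⁴ ⇒ R = √(L/(4πσT⁴)).
σT⁴ = 1.72630×10¹⁰ W/m², so R = √(4.8097×10³¹/(4π×1.72630×10¹⁰)) = 1.489×10¹⁰ m.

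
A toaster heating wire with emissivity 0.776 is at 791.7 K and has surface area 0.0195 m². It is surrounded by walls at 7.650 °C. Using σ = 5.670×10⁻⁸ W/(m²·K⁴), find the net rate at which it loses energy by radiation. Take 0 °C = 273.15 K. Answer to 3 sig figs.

Net loss ≈ 332 W

Surroundings: T = 7.650 °C + 273.15 = 280.800 K.
Area A = 0.0195 m².
Net radiated power P_net = εσA(T⁴ − T₀⁴) = 0.776×5.670×10⁻⁸×0.0195×(791.7⁴ − 280.800⁴).
T⁴ − T₀⁴ = 3.92864×10¹¹ − 6.21711×10⁹ = 3.86647×10¹¹ K⁴, so P_net = 332 W.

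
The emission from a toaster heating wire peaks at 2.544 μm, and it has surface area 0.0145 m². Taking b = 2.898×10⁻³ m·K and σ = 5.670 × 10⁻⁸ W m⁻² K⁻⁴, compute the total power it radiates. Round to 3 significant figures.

Wien's law: T = b/λ_max = 2.898×10⁻³/2.544×10⁻⁶ = 1139.15 K.
Area A = 0.0145 m².
Then P = σAT⁴ = 5.670×10⁻⁸×0.0145×(1139.15)⁴ = 1.38×10³ W.

P ≈ 1.38×10³ W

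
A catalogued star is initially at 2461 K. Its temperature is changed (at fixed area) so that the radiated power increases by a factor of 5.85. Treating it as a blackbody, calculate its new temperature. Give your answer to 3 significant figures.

T₂ ≈ 3.83×10³ K

P ∝ T⁴, so T₂/T₁ = (P₂/P₁)^(1/4) = (5.85)^(1/4) = 1.55521.
T₂ = 2461 × 1.55521 = 3.83×10³ K.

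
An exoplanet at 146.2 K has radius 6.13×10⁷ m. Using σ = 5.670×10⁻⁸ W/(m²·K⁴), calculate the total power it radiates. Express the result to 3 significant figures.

Surface area A = 4πR² = 4π(6.13×10⁷ m)² = 4.72205×10¹⁶ m².
P = σAT⁴ = 5.670×10⁻⁸ × 4.72205×10¹⁶ × (146.2)⁴ = 1.22×10¹⁸ W.

P ≈ 1.22×10¹⁸ W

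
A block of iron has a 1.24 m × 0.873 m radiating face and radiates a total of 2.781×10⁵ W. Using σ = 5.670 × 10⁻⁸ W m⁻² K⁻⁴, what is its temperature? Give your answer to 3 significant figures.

Area A = 1.24 × 0.873 = 1.08252 m².
P = σAT⁴ ⇒ T = (P/(σA))^(1/4) = (2.781×10⁵/(5.670×10⁻⁸×1.08252))^(1/4) = 1.46×10³ K.

T ≈ 1.46×10³ K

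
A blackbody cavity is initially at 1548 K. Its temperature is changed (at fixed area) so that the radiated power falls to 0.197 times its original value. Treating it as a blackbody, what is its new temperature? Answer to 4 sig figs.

T₂ ≈ 1031 K

P ∝ T⁴, so T₂/T₁ = (P₂/P₁)^(1/4) = (0.197)^(1/4) = 0.666218.
T₂ = 1548 × 0.666218 = 1031 K.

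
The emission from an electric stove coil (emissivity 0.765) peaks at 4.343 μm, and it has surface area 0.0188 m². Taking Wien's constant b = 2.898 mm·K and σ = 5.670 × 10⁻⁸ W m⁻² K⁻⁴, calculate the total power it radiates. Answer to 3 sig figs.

Wien's law: T = b/λ_max = 2.898×10⁻³/4.343×10⁻⁶ = 667.281 K.
Area A = 0.0188 m².
Then P = εσAT⁴ = 0.765×5.670×10⁻⁸×0.0188×(667.281)⁴ = 162 W.

P ≈ 162 W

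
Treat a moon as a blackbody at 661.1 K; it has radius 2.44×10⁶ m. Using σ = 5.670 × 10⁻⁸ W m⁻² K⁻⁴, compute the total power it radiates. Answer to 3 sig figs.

P ≈ 8.10×10¹⁷ W

Surface area A = 4πR² = 4π(2.44×10⁶ m)² = 7.48151×10¹³ m².
P = σAT⁴ = 5.670×10⁻⁸ × 7.48151×10¹³ × (661.1)⁴ = 8.10×10¹⁷ W.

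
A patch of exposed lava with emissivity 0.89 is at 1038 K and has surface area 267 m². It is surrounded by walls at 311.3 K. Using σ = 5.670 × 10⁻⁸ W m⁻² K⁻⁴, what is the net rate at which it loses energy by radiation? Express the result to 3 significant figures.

Area A = 267 m².
Net radiated power P_net = εσA(T⁴ − T₀⁴) = 0.89×5.670×10⁻⁸×267×(1038⁴ − 311.3⁴).
T⁴ − T₀⁴ = 1.16089×10¹² − 9.39110×10⁹ = 1.15150×10¹² K⁴, so P_net = 1.55×10⁷ W.

Net loss ≈ 1.55×10⁷ W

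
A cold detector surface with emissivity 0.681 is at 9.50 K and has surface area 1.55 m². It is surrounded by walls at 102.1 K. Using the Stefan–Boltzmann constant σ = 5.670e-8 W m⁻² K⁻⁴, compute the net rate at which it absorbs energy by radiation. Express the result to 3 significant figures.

Area A = 1.55 m².
Net radiated power P_net = εσA(T⁴ − T₀⁴) = 0.681×5.670×10⁻⁸×1.55×(9.50⁴ − 102.1⁴).
T⁴ − T₀⁴ = 8145.06 − 1.08668×10⁸ = -1.08660×10⁸ K⁴, so P_net = -6.50 W — negative, meaning a net gain of 6.50 W.

Net gain ≈ 6.50 W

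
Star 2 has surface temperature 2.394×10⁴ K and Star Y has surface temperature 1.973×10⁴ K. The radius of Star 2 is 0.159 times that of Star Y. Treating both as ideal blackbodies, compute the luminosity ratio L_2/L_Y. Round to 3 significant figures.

L_2/L_Y ≈ 0.0548

L ∝ R²T⁴, so L_2/L_Y = (R_2/R_Y)²(T_2/T_Y)⁴ = (0.159)² × (2.394×10⁴/1.973×10⁴)⁴ = 0.025281 × 2.16765 = 0.0548.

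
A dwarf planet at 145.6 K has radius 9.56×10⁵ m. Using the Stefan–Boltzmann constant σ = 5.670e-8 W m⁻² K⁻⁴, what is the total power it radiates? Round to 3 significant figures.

Surface area A = 4πR² = 4π(9.56×10⁵ m)² = 1.14849×10¹³ m².
P = σAT⁴ = 5.670×10⁻⁸ × 1.14849×10¹³ × (145.6)⁴ = 2.93×10¹⁴ W.

P ≈ 2.93×10¹⁴ W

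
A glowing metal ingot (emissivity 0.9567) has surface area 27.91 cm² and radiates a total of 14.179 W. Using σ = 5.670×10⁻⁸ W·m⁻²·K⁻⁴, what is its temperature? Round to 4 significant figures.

T ≈ 553.2 K

Area A = 27.91 cm² = 2.791×10⁻³ m².
P = εσAT⁴ ⇒ T = (P/(εσA))^(1/4) = (14.179/(0.9567×5.670×10⁻⁸×2.791×10⁻³))^(1/4) = 553.2 K.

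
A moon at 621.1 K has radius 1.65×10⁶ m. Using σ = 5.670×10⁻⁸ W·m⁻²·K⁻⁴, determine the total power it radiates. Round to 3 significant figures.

Surface area A = 4πR² = 4π(1.65×10⁶ m)² = 3.42119×10¹³ m².
P = σAT⁴ = 5.670×10⁻⁸ × 3.42119×10¹³ × (621.1)⁴ = 2.89×10¹⁷ W.

P ≈ 2.89×10¹⁷ W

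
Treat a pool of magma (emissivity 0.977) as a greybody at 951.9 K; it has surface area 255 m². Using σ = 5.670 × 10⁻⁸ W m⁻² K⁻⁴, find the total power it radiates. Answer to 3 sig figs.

P ≈ 1.16×10⁷ W

Area A = 255 m².
P = εσAT⁴ = 0.977 × 5.670×10⁻⁸ × 255 × (951.9)⁴ = 1.16×10⁷ W.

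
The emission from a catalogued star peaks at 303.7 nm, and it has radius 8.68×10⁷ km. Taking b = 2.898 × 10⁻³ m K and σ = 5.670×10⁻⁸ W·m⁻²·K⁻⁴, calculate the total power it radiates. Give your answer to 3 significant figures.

Wien's law: T = b/λ_max = 2.898×10⁻³/3.037×10⁻⁷ = 9542.31 K.
Surface area A = 4πR² = 4π(8.68×10¹⁰ m)² = 9.46781×10²² m².
Then P = σAT⁴ = 5.670×10⁻⁸×9.46781×10²²×(9542.31)⁴ = 4.45×10³¹ W.

P ≈ 4.45×10³¹ W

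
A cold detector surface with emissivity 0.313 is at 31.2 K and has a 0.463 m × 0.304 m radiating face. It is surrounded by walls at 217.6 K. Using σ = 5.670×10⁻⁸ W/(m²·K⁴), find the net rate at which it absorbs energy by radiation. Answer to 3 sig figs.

Area A = 0.463 × 0.304 = 0.140752 m².
Net radiated power P_net = εσA(T⁴ − T₀⁴) = 0.313×5.670×10⁻⁸×0.140752×(31.2⁴ − 217.6⁴).
T⁴ − T₀⁴ = 9.47585×10⁵ − 2.24200×10⁹ = -2.24105×10⁹ K⁴, so P_net = -5.60 W — negative, meaning a net gain of 5.60 W.

Net gain ≈ 5.60 W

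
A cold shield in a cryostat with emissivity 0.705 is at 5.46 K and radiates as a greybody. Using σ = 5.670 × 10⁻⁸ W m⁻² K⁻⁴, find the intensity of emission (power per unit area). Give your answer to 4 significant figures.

Stefan–Boltzmann: I = εσT⁴ = 0.705 × 5.670×10⁻⁸ × (5.46)⁴ = 3.553×10⁻⁵ W/m².

I ≈ 3.553×10⁻⁵ W/m²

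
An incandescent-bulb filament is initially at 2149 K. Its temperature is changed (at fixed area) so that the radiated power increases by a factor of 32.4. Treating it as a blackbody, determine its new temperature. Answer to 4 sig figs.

P ∝ T⁴, so T₂/T₁ = (P₂/P₁)^(1/4) = (32.4)^(1/4) = 2.38581.
T₂ = 2149 × 2.38581 = 5127 K.

T₂ ≈ 5127 K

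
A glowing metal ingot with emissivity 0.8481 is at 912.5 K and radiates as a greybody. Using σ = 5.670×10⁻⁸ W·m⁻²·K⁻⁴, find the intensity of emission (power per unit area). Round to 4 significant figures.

Stefan–Boltzmann: I = εσT⁴ = 0.8481 × 5.670×10⁻⁸ × (912.5)⁴ = 3.334×10⁴ W/m².

I ≈ 3.334×10⁴ W/m²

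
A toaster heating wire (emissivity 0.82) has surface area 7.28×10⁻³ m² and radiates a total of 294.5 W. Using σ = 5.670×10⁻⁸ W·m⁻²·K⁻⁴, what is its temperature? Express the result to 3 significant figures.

Area A = 7.28×10⁻³ m².
P = εσAT⁴ ⇒ T = (P/(εσA))^(1/4) = (294.5/(0.82×5.670×10⁻⁸×7.28×10⁻³))^(1/4) = 966 K.

T ≈ 966 K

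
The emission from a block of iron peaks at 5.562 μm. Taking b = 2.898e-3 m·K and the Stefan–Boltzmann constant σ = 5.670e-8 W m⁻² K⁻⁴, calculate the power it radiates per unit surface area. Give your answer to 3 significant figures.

I ≈ 4.18×10³ W/m²

Wien's law: T = b/λ_max = 2.898×10⁻³/5.562×10⁻⁶ = 521.036 K.
Then I = σT⁴ = 5.670×10⁻⁸×(521.036)⁴ = 4.18×10³ W/m².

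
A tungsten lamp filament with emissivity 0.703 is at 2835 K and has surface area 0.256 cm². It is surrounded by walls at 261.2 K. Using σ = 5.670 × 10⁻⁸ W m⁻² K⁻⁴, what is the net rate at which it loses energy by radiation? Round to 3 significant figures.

Net loss ≈ 65.9 W

Area A = 0.256 cm² = 2.56×10⁻⁵ m².
Net radiated power P_net = εσA(T⁴ − T₀⁴) = 0.703×5.670×10⁻⁸×2.56×10⁻⁵×(2835⁴ − 261.2⁴).
T⁴ − T₀⁴ = 6.45970×10¹³ − 4.65471×10⁹ = 6.45923×10¹³ K⁴, so P_net = 65.9 W.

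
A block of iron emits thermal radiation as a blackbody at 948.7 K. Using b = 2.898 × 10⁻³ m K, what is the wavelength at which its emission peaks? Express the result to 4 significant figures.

Wien's displacement law: λ_max = b/T = (2.898×10⁻³ m·K)/(948.7 K) = 3.0547×10⁻⁶ m.
That is 3.055 μm, in the infrared range.

λ_max ≈ 3.055 μm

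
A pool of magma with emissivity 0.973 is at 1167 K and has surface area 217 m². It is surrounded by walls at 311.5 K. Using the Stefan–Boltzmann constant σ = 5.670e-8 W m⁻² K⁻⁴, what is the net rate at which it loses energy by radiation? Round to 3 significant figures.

Area A = 217 m².
Net radiated power P_net = εσA(T⁴ − T₀⁴) = 0.973×5.670×10⁻⁸×217×(1167⁴ − 311.5⁴).
T⁴ − T₀⁴ = 1.85474×10¹² − 9.41526×10⁹ = 1.84532×10¹² K⁴, so P_net = 2.21×10⁷ W.

Net loss ≈ 2.21×10⁷ W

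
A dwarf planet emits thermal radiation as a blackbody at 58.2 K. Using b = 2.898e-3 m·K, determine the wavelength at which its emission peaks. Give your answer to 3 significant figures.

Wien's displacement law: λ_max = b/T = (2.898×10⁻³ m·K)/(58.2 K) = 4.979×10⁻⁵ m.
That is 49.8 μm, in the infrared range.

λ_max ≈ 49.8 μm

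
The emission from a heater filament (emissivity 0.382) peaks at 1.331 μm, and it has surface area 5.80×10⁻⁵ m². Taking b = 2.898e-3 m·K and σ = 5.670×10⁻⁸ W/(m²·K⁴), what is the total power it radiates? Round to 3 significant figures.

Wien's law: T = b/λ_max = 2.898×10⁻³/1.331×10⁻⁶ = 2177.31 K.
Area A = 5.80×10⁻⁵ m².
Then P = εσAT⁴ = 0.382×5.670×10⁻⁸×5.80×10⁻⁵×(2177.31)⁴ = 28.2 W.

P ≈ 28.2 W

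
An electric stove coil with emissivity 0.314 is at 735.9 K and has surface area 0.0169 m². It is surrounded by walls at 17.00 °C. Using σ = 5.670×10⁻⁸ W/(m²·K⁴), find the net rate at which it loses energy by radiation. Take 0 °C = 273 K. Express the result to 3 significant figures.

Net loss ≈ 86.1 W

Surroundings: T = 17.00 °C + 273 = 290.00 K.
Area A = 0.0169 m².
Net radiated power P_net = εσA(T⁴ − T₀⁴) = 0.314×5.670×10⁻⁸×0.0169×(735.9⁴ − 290.00⁴).
T⁴ − T₀⁴ = 2.93275×10¹¹ − 7.07281×10⁹ = 2.86202×10¹¹ K⁴, so P_net = 86.1 W.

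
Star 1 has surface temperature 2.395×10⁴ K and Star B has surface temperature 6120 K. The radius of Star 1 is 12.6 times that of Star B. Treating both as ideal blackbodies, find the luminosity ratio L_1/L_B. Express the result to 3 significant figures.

L_1/L_B ≈ 3.72×10⁴

L ∝ R²T⁴, so L_1/L_B = (R_1/R_B)²(T_1/T_B)⁴ = (12.6)² × (2.395×10⁴/6120)⁴ = 158.76 × 234.540 = 3.72×10⁴.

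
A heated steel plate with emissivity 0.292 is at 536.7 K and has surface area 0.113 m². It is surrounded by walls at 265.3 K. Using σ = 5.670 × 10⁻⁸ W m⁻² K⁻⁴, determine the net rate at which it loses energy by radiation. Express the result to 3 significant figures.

Net loss ≈ 146 W

Area A = 0.113 m².
Net radiated power P_net = εσA(T⁴ − T₀⁴) = 0.292×5.670×10⁻⁸×0.113×(536.7⁴ − 265.3⁴).
T⁴ − T₀⁴ = 8.29710×10¹⁰ − 4.95392×10⁹ = 7.80171×10¹⁰ K⁴, so P_net = 146 W.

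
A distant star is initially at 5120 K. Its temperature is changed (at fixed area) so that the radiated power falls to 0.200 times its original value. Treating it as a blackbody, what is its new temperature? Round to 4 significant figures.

T₂ ≈ 3424 K

P ∝ T⁴, so T₂/T₁ = (P₂/P₁)^(1/4) = (0.200)^(1/4) = 0.668740.
T₂ = 5120 × 0.668740 = 3424 K.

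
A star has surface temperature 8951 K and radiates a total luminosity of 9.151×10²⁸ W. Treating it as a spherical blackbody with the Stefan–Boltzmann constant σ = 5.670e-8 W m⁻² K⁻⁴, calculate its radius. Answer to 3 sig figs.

L = 4πR²σT⁴ ⇒ R = √(L/(4πσT⁴)).
σT⁴ = 3.63973×10⁸ W/m², so R = √(9.151×10²⁸/(4π×3.63973×10⁸)) = 4.47×10⁹ m.

R ≈ 4.47×10⁹ m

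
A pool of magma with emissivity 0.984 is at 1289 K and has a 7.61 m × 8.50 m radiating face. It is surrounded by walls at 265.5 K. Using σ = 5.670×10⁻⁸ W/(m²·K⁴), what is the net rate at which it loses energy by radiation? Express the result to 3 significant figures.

Area A = 7.61 × 8.50 = 64.685 m².
Net radiated power P_net = εσA(T⁴ − T₀⁴) = 0.984×5.670×10⁻⁸×64.685×(1289⁴ − 265.5⁴).
T⁴ − T₀⁴ = 2.76065×10¹² − 4.96888×10⁹ = 2.75568×10¹² K⁴, so P_net = 9.95×10⁶ W.

Net loss ≈ 9.95×10⁶ W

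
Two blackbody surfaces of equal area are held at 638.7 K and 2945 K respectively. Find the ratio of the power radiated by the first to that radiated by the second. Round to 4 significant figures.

P₁/P₂ ≈ 2.212×10⁻³

With equal areas, P₁/P₂ = (T₁/T₂)⁴ = (638.7/2945)⁴ = 2.212×10⁻³.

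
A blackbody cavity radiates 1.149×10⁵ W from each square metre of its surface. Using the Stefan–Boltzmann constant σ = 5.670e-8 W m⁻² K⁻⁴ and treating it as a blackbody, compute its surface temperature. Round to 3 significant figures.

I = σT⁴, so T = (I/σ)^(1/4) = (1.149×10⁵/(5.670×10⁻⁸))^(1/4) = 1.19×10³ K.

T ≈ 1.19×10³ K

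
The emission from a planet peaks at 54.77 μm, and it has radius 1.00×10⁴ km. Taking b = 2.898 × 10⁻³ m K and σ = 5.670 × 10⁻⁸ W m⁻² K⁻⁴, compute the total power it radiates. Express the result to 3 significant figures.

P ≈ 5.58×10¹⁴ W

Wien's law: T = b/λ_max = 2.898×10⁻³/5.477×10⁻⁵ = 52.9122 K.
Surface area A = 4πR² = 4π(1.00×10⁷ m)² = 1.25664×10¹⁵ m².
Then P = σAT⁴ = 5.670×10⁻⁸×1.25664×10¹⁵×(52.9122)⁴ = 5.58×10¹⁴ W.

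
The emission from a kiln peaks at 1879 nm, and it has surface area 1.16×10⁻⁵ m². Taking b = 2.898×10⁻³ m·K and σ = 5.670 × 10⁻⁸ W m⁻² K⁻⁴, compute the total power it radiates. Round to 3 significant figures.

P ≈ 3.72 W

Wien's law: T = b/λ_max = 2.898×10⁻³/1.879×10⁻⁶ = 1542.31 K.
Area A = 1.16×10⁻⁵ m².
Then P = σAT⁴ = 5.670×10⁻⁸×1.16×10⁻⁵×(1542.31)⁴ = 3.72 W.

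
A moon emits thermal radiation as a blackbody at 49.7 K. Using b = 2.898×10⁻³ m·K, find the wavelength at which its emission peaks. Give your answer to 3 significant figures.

λ_max ≈ 58.3 μm

Wien's displacement law: λ_max = b/T = (2.898×10⁻³ m·K)/(49.7 K) = 5.831×10⁻⁵ m.
That is 58.3 μm, in the infrared range.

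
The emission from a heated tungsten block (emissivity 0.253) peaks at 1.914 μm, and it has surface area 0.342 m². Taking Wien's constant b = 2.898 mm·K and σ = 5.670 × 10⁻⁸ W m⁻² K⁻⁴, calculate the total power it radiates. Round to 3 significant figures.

P ≈ 2.58×10⁴ W

Wien's law: T = b/λ_max = 2.898×10⁻³/1.914×10⁻⁶ = 1514.11 K.
Area A = 0.342 m².
Then P = εσAT⁴ = 0.253×5.670×10⁻⁸×0.342×(1514.11)⁴ = 2.58×10⁴ W.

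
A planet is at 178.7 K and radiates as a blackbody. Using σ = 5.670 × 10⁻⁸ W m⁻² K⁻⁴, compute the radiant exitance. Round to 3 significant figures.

I ≈ 57.8 W/m²

Stefan–Boltzmann: I = σT⁴ = 5.670×10⁻⁸ × (178.7)⁴ = 57.8 W/m².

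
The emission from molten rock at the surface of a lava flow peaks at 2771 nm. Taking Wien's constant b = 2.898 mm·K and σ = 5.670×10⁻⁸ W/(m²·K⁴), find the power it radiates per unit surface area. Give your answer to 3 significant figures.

Wien's law: T = b/λ_max = 2.898×10⁻³/2.771×10⁻⁶ = 1045.83 K.
Then I = σT⁴ = 5.670×10⁻⁸×(1045.83)⁴ = 6.78×10⁴ W/m².

I ≈ 6.78×10⁴ W/m²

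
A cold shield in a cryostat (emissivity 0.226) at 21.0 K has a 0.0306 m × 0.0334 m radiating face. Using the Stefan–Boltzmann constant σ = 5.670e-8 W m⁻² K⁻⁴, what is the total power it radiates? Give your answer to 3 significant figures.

P ≈ 2.55×10⁻⁶ W

Area A = 0.0306 × 0.0334 = 1.02204×10⁻³ m².
P = εσAT⁴ = 0.226 × 5.670×10⁻⁸ × 1.02204×10⁻³ × (21.0)⁴ = 2.55×10⁻⁶ W.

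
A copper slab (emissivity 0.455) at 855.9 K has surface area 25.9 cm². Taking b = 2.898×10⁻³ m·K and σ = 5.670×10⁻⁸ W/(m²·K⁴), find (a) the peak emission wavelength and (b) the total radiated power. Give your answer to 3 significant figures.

(a) λ_max = b/T = 2.898×10⁻³/855.9 = 3.386×10⁻⁶ m = 3.39 μm.
Area A = 25.9 cm² = 2.59×10⁻³ m².
(b) P = εσAT⁴ = 0.455×5.670×10⁻⁸×2.59×10⁻³×(855.9)⁴ = 35.9 W.

λ_max ≈ 3.39 μm; P ≈ 35.9 W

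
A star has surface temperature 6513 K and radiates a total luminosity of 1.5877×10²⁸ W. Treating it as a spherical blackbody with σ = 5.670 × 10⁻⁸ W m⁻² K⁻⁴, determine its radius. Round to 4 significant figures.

L = 4πR²σT⁴ ⇒ R = √(L/(4πσT⁴)).
σT⁴ = 1.02025×10⁸ W/m², so R = √(1.5877×10²⁸/(4π×1.02025×10⁸)) = 3.519×10⁹ m.

R ≈ 3.519×10⁹ m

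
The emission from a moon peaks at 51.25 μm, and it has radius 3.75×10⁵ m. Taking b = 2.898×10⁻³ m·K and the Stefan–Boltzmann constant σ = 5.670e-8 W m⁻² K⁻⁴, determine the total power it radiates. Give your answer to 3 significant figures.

P ≈ 1.02×10¹² W

Wien's law: T = b/λ_max = 2.898×10⁻³/5.125×10⁻⁵ = 56.5463 K.
Surface area A = 4πR² = 4π(3.75×10⁵ m)² = 1.76715×10¹² m².
Then P = σAT⁴ = 5.670×10⁻⁸×1.76715×10¹²×(56.5463)⁴ = 1.02×10¹² W.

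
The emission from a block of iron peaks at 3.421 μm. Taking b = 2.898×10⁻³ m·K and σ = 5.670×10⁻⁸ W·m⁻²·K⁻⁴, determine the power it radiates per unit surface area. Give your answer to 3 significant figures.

Wien's law: T = b/λ_max = 2.898×10⁻³/3.421×10⁻⁶ = 847.121 K.
Then I = σT⁴ = 5.670×10⁻⁸×(847.121)⁴ = 2.92×10⁴ W/m².

I ≈ 2.92×10⁴ W/m²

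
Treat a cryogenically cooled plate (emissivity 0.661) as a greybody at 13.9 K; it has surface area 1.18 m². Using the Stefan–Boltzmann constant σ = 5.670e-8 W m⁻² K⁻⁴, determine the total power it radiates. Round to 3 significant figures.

Area A = 1.18 m².
P = εσAT⁴ = 0.661 × 5.670×10⁻⁸ × 1.18 × (13.9)⁴ = 1.65×10⁻³ W.

P ≈ 1.65×10⁻³ W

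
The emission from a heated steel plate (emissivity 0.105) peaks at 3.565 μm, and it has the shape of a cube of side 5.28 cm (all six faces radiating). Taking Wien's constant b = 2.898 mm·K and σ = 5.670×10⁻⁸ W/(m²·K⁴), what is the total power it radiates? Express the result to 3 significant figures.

Wien's law: T = b/λ_max = 2.898×10⁻³/3.565×10⁻⁶ = 812.903 K.
Area A = 6s² = 6×(0.0528 m)² = 0.016727 m².
Then P = εσAT⁴ = 0.105×5.670×10⁻⁸×0.016727×(812.903)⁴ = 43.5 W.

P ≈ 43.5 W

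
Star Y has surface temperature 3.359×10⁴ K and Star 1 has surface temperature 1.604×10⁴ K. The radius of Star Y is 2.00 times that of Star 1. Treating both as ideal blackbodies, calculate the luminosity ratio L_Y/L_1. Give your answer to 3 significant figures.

L ∝ R²T⁴, so L_Y/L_1 = (R_Y/R_1)²(T_Y/T_1)⁴ = (2.00)² × (3.359×10⁴/1.604×10⁴)⁴ = 4 × 19.2319 = 76.9.

L_Y/L_1 ≈ 76.9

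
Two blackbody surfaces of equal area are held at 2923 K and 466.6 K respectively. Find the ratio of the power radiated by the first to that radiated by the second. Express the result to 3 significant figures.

P₁/P₂ ≈ 1.54×10³

With equal areas, P₁/P₂ = (T₁/T₂)⁴ = (2923/466.6)⁴ = 1.54×10³.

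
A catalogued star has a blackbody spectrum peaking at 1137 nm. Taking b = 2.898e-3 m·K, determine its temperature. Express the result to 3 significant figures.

Wien's law gives T = b/λ_max = (2.898×10⁻³ m·K)/(1.137×10⁻⁶ m) = 2.55×10³ K.

T ≈ 2.55×10³ K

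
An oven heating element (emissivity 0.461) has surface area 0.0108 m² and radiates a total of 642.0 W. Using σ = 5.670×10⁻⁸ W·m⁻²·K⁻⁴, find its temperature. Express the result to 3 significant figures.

T ≈ 1.23×10³ K

Area A = 0.0108 m².
P = εσAT⁴ ⇒ T = (P/(εσA))^(1/4) = (642.0/(0.461×5.670×10⁻⁸×0.0108))^(1/4) = 1.23×10³ K.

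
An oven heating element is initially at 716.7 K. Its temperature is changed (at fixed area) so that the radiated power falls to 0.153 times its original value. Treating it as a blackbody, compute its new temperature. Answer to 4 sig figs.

T₂ ≈ 448.2 K

P ∝ T⁴, so T₂/T₁ = (P₂/P₁)^(1/4) = (0.153)^(1/4) = 0.625422.
T₂ = 716.7 × 0.625422 = 448.2 K.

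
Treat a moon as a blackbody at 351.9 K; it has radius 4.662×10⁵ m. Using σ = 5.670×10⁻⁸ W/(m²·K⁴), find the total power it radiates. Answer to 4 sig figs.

Surface area A = 4πR² = 4π(4.662×10⁵ m)² = 2.73121×10¹² m².
P = σAT⁴ = 5.670×10⁻⁸ × 2.73121×10¹² × (351.9)⁴ = 2.375×10¹⁵ W.

P ≈ 2.375×10¹⁵ W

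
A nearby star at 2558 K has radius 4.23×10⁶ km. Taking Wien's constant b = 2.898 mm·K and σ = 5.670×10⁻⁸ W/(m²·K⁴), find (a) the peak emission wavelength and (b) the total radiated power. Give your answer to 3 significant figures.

(a) λ_max = b/T = 2.898×10⁻³/2558 = 1.133×10⁻⁶ m = 1.13 μm.
Surface area A = 4πR² = 4π(4.23×10⁹ m)² = 2.24849×10²⁰ m².
(b) P = σAT⁴ = 5.670×10⁻⁸×2.24849×10²⁰×(2558)⁴ = 5.46×10²⁶ W.

λ_max ≈ 1.13 μm; P ≈ 5.46×10²⁶ W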